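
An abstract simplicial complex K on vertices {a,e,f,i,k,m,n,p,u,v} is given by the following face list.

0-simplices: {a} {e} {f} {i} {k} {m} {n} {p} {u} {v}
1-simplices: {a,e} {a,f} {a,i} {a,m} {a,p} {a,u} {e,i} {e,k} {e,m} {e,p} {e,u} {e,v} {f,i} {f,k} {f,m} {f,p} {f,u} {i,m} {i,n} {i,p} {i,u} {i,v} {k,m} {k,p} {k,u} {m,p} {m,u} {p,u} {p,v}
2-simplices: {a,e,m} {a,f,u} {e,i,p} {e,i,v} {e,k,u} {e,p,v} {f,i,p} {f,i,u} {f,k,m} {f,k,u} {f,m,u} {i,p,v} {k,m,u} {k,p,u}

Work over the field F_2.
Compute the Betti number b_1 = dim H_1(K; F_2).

n_0=10 n_1=29 n_2=14  [Z2]
∂1: piv[ae,af,ai,am,ap,au,ek,ev,in] rk=9  ker:ei,em,ep,eu,fi,fk,fm,fp,fu,im,ip,iu,iv,km,kp,ku,mp,mu,pu,pv
∂2: piv[aem,afu,eip,eiv,eku,epv,fip,fiu,fkm,fku,fmu,kpu] rk=12  ker:ipv,kmu
b_1=(29−9)−12=8

b_1=8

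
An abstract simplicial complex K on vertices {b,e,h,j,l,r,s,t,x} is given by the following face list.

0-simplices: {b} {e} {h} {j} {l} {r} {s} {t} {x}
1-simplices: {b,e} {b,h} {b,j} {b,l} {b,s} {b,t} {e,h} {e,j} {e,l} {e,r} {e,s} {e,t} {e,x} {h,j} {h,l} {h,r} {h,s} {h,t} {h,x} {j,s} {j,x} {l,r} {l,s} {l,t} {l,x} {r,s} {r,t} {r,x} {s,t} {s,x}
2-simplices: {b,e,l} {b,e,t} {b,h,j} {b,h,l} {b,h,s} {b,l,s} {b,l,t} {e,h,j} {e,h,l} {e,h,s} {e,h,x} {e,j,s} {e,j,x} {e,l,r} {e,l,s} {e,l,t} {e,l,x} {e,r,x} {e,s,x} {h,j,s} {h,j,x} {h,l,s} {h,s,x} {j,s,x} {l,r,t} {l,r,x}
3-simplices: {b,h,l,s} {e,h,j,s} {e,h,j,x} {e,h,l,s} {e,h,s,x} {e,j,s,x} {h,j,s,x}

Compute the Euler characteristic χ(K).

n_0=9 n_1=30 n_2=26 n_3=7
χ=+9−30+26−7=-2

χ(K)=-2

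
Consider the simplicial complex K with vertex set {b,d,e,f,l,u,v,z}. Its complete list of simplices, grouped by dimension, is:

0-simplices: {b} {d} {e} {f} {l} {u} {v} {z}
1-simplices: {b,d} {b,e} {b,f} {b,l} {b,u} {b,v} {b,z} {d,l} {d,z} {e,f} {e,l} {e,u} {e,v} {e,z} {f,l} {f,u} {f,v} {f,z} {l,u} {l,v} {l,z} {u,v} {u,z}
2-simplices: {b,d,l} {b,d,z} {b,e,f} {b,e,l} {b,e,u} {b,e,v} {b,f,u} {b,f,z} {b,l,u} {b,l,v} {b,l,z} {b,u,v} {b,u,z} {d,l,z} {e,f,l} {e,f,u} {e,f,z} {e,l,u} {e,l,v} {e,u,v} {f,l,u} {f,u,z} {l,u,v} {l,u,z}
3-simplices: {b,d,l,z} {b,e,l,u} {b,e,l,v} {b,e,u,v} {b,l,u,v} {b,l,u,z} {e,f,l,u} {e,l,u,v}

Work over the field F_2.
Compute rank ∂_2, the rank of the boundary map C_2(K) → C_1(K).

n_0=8 n_1=23 n_2=24 n_3=8  [Z2]
∂1: piv[bd,be,bf,bl,bu,bv,bz] rk=7  ker:dl,dz,ef,el,eu,ev,ez,fl,fu,fv,fz,lu,lv,lz,uv,uz
∂2: piv[bdl,bdz,bef,bel,beu,bev,bfu,bfz,blu,blv,blz,buv,buz,efl,efz] rk=15  ker:dlz,efu,elu,elv,euv,flu,fuz,luv,luz
∂3: piv[bdlz,belu,belv,beuv,bluv,bluz,eflu] rk=7  ker:eluv
rk∂_2=15

rank∂_2=15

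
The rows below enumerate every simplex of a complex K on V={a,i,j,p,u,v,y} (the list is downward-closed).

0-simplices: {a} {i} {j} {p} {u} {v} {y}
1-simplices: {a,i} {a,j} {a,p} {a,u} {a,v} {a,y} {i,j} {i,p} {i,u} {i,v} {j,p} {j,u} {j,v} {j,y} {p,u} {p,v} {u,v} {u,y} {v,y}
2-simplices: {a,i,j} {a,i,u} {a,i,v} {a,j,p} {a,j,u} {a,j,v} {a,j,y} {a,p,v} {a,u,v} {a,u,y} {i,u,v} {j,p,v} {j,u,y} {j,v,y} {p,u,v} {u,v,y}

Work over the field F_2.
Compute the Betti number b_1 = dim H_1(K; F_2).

n_0=7 n_1=19 n_2=16  [Z2]
∂1: piv[ai,aj,ap,au,av,ay] rk=6  ker:ij,ip,iu,iv,jp,ju,jv,jy,pu,pv,uv,uy,vy
∂2: piv[aij,aiu,aiv,ajp,aju,ajv,ajy,apv,auv,auy,jvy,puv] rk=12  ker:iuv,jpv,juy,uvy
b_1=(19−6)−12=1

b_1=1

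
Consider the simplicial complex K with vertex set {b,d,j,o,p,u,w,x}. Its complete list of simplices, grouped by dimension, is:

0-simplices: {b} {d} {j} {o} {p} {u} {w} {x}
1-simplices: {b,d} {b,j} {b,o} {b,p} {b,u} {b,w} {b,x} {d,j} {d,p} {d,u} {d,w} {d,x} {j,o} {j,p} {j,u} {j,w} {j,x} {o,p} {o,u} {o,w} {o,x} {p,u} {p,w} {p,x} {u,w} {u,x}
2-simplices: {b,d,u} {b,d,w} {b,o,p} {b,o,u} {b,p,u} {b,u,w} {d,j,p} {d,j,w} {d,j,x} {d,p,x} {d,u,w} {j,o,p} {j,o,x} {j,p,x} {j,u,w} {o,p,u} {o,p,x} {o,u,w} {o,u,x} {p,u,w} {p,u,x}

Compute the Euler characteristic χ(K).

n_0=8 n_1=26 n_2=21
χ=+8−26+21=3

χ(K)=3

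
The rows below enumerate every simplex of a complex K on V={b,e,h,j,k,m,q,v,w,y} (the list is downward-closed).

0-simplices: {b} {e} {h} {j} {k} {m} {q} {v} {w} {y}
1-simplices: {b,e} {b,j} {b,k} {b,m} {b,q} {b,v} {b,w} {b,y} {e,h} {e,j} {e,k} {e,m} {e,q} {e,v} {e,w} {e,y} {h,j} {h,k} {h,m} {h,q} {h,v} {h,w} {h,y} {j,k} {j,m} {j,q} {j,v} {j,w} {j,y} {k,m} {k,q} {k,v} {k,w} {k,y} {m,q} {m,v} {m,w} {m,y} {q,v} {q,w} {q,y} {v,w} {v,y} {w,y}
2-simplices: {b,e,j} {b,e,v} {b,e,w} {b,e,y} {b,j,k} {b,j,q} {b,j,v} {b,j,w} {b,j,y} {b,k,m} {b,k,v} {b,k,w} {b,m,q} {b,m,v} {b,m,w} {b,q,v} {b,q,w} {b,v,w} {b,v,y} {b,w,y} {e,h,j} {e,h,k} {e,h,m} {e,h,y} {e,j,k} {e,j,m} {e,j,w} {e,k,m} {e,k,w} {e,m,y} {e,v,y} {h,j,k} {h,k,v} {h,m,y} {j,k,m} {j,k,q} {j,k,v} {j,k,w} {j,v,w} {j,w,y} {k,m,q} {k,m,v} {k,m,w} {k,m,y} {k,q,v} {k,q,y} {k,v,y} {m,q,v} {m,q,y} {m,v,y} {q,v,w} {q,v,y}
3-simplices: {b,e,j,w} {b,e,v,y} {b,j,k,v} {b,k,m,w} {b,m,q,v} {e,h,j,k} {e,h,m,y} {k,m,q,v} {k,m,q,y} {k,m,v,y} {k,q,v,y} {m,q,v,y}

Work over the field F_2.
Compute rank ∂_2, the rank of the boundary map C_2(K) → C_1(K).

rank∂_2=32

n_0=10 n_1=44 n_2=52 n_3=12  [Z2]
∂1: piv[be,bj,bk,bm,bq,bv,bw,by,eh] rk=9  ker:ej,ek,em,eq,ev,ew,ey,hj,hk,hm,hq,hv,hw,hy,jk,jm,jq,jv,jw,jy,km,kq,kv,kw,ky,mq,mv,mw,my,qv,qw,qy,vw,vy,wy
∂2: piv[bej,bev,bew,bey,bjk,bjq,bjv,bjw,bjy,bkm,bkv,bkw,bmq,bmv,bmw,bqv,bqw,bvw,bvy,bwy,ehj,ehk,ehm,ehy,ejk,ejm,ekm,emy,hkv,jkq,kmy,kqy] rk=32  ker:ejw,ekw,evy,hjk,hmy,jkm,jkv,jkw,jvw,jwy,kmq,kmv,kmw,kqv,kvy,mqv,mqy,mvy,qvw,qvy
∂3: piv[bejw,bevy,bjkv,bkmw,bmqv,ehjk,ehmy,kmqv,kmqy,kmvy,kqvy] rk=11  ker:mqvy
rk∂_2=32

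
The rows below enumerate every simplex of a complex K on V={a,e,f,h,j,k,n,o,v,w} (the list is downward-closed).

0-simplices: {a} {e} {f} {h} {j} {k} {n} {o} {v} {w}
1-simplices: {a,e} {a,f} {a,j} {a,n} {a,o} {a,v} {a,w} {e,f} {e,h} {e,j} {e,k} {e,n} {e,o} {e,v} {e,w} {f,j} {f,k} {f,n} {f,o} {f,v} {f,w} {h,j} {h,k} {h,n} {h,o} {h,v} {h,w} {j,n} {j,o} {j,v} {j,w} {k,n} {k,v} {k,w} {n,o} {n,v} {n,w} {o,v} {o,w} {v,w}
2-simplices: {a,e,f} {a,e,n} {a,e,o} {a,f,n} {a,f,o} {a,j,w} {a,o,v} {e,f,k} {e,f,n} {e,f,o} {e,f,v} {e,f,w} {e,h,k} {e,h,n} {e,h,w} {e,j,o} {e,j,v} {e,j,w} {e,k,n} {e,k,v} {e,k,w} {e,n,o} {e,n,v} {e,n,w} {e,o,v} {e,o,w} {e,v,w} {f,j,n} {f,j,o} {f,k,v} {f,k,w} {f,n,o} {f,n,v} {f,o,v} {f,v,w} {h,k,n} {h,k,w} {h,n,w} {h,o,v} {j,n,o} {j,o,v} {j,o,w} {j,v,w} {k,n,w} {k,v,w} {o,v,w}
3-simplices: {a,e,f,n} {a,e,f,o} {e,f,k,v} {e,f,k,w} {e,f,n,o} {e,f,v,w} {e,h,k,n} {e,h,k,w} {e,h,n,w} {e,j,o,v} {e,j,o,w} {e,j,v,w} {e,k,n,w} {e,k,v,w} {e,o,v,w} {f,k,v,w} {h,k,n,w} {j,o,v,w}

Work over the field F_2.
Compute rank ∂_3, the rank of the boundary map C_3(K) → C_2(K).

rank∂_3=15

n_0=10 n_1=40 n_2=46 n_3=18  [Z2]
∂1: piv[ae,af,aj,an,ao,av,aw,eh,ek] rk=9  ker:ef,ej,en,eo,ev,ew,fj,fk,fn,fo,fv,fw,hj,hk,hn,ho,hv,hw,jn,jo,jv,jw,kn,kv,kw,no,nv,nw,ov,ow,vw
∂2: piv[aef,aen,aeo,afn,afo,ajw,aov,efk,efv,efw,ehk,ehn,ehw,ejo,ejv,ejw,ekn,ekv,ekw,eno,env,enw,eov,eow,evw,fjn,fjo,hov] rk=28  ker:efn,efo,fkv,fkw,fno,fnv,fov,fvw,hkn,hkw,hnw,jno,jov,jow,jvw,knw,kvw,ovw
∂3: piv[aefn,aefo,efkv,efkw,efno,efvw,ehkn,ehkw,ehnw,ejov,ejow,ejvw,eknw,ekvw,eovw] rk=15  ker:fkvw,hknw,jovw
rk∂_3=15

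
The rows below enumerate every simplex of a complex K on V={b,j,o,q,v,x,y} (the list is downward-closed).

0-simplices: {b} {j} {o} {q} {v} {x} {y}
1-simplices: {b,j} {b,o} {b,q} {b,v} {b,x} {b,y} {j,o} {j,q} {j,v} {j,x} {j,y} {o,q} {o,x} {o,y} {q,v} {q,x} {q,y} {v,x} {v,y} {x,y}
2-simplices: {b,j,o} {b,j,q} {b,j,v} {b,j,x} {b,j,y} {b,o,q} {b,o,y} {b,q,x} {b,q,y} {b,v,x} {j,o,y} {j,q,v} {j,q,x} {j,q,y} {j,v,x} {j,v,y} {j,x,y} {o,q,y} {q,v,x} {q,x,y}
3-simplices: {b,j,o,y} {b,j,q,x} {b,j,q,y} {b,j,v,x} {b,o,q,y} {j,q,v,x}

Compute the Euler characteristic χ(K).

χ(K)=1

n_0=7 n_1=20 n_2=20 n_3=6
χ=+7−20+20−6=1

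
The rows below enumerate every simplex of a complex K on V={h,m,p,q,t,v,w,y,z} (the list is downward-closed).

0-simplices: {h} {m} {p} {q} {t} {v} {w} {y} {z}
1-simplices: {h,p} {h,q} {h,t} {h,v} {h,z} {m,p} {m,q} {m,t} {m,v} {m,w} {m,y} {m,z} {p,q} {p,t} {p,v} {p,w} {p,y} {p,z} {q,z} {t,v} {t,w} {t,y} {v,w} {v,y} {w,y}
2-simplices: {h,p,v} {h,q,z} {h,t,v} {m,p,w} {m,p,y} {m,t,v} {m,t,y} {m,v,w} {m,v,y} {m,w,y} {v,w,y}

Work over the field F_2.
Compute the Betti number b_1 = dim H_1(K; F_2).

n_0=9 n_1=25 n_2=11  [Z2]
∂1: piv[hp,hq,ht,hv,hz,mp,mw,my] rk=8  ker:mq,mt,mv,mz,pq,pt,pv,pw,py,pz,qz,tv,tw,ty,vw,vy,wy
∂2: piv[hpv,hqz,htv,mpw,mpy,mtv,mty,mvw,mvy,mwy] rk=10  ker:vwy
b_1=(25−8)−10=7

b_1=7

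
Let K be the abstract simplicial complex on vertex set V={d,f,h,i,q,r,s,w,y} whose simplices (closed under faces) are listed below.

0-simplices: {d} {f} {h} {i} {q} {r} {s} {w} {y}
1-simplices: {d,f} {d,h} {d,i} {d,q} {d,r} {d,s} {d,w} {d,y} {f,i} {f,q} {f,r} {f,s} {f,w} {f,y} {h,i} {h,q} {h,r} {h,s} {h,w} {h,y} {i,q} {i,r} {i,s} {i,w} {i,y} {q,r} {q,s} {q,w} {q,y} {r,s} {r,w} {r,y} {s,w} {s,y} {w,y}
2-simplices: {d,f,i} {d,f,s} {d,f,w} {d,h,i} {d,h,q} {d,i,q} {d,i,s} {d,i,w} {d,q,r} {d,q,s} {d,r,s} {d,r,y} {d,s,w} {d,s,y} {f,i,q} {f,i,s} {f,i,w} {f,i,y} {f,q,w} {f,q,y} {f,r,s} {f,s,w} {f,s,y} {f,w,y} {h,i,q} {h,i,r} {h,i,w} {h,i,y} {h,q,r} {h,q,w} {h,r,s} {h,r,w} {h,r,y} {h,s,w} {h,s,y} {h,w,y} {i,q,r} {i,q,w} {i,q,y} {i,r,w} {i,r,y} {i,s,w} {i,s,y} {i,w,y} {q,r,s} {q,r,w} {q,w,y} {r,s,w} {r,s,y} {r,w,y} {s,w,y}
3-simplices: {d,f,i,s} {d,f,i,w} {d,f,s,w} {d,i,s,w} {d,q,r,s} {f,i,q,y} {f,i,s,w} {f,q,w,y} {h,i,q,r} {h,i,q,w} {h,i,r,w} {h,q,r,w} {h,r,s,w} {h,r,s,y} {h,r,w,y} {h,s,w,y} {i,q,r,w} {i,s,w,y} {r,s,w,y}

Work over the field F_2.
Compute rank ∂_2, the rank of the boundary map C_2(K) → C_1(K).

n_0=9 n_1=35 n_2=51 n_3=19  [Z2]
∂1: piv[df,dh,di,dq,dr,ds,dw,dy] rk=8  ker:fi,fq,fr,fs,fw,fy,hi,hq,hr,hs,hw,hy,iq,ir,is,iw,iy,qr,qs,qw,qy,rs,rw,ry,sw,sy,wy
∂2: piv[dfi,dfs,dfw,dhi,dhq,diq,dis,diw,dqr,dqs,drs,dry,dsw,dsy,fiq,fiy,fqw,fqy,frs,fsy,fwy,hir,hiw,hiy,hqr,hrs,hrw] rk=27  ker:fis,fiw,fsw,hiq,hqw,hry,hsw,hsy,hwy,iqr,iqw,iqy,irw,iry,isw,isy,iwy,qrs,qrw,qwy,rsw,rsy,rwy,swy
∂3: piv[dfis,dfiw,dfsw,disw,dqrs,fiqy,fqwy,hiqr,hiqw,hirw,hqrw,hrsw,hrsy,hrwy,hswy,iswy] rk=16  ker:fisw,iqrw,rswy
rk∂_2=27

rank∂_2=27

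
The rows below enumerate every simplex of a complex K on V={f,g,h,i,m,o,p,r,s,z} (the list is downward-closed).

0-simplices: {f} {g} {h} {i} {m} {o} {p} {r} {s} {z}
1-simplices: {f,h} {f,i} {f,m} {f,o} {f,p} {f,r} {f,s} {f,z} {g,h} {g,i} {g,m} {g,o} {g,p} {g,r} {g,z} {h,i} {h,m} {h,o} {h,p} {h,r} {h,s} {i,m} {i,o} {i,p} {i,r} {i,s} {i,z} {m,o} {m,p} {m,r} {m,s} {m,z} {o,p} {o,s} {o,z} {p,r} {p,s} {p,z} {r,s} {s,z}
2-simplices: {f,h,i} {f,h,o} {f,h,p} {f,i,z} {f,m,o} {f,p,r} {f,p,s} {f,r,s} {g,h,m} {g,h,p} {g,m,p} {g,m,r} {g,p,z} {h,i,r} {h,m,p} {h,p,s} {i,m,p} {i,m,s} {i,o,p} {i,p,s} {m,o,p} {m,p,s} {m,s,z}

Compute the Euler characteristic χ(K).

n_0=10 n_1=40 n_2=23
χ=+10−40+23=-7

χ(K)=-7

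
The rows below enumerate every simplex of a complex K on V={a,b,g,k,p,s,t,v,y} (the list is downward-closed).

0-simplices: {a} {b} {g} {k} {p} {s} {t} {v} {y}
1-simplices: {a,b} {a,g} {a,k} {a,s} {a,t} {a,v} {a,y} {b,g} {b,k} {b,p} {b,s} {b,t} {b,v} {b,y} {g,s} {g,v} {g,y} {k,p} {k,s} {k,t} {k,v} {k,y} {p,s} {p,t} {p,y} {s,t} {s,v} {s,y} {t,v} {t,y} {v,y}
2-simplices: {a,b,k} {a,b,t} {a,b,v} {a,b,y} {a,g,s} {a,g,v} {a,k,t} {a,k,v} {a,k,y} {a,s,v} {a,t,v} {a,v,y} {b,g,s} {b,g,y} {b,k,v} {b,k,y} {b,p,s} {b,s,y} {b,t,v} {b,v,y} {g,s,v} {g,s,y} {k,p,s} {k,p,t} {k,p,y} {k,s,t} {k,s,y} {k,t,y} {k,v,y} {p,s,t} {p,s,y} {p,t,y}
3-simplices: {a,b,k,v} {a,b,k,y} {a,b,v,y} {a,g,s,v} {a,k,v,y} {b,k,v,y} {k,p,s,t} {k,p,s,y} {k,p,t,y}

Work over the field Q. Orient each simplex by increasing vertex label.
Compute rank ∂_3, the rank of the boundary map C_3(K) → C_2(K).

n_0=9 n_1=31 n_2=32 n_3=9  [Q]
∂1: piv[ab,ag,ak,as,at,av,ay,bp] rk=8  ker:bg,bk,bs,bt,bv,by,gs,gv,gy,kp,ks,kt,kv,ky,ps,pt,py,st,sv,sy,tv,ty,vy
∂2: piv[abk,abt,abv,aby,ags,agv,akt,akv,aky,asv,atv,avy,bgs,bgy,bps,bsy,kps,kpt,kpy,kst,ksy,kty] rk=22  ker:bkv,bky,btv,bvy,gsv,gsy,kvy,pst,psy,pty
∂3: piv[abkv,abky,abvy,agsv,akvy,kpst,kpsy,kpty] rk=8  ker:bkvy
rk∂_3=8

rank∂_3=8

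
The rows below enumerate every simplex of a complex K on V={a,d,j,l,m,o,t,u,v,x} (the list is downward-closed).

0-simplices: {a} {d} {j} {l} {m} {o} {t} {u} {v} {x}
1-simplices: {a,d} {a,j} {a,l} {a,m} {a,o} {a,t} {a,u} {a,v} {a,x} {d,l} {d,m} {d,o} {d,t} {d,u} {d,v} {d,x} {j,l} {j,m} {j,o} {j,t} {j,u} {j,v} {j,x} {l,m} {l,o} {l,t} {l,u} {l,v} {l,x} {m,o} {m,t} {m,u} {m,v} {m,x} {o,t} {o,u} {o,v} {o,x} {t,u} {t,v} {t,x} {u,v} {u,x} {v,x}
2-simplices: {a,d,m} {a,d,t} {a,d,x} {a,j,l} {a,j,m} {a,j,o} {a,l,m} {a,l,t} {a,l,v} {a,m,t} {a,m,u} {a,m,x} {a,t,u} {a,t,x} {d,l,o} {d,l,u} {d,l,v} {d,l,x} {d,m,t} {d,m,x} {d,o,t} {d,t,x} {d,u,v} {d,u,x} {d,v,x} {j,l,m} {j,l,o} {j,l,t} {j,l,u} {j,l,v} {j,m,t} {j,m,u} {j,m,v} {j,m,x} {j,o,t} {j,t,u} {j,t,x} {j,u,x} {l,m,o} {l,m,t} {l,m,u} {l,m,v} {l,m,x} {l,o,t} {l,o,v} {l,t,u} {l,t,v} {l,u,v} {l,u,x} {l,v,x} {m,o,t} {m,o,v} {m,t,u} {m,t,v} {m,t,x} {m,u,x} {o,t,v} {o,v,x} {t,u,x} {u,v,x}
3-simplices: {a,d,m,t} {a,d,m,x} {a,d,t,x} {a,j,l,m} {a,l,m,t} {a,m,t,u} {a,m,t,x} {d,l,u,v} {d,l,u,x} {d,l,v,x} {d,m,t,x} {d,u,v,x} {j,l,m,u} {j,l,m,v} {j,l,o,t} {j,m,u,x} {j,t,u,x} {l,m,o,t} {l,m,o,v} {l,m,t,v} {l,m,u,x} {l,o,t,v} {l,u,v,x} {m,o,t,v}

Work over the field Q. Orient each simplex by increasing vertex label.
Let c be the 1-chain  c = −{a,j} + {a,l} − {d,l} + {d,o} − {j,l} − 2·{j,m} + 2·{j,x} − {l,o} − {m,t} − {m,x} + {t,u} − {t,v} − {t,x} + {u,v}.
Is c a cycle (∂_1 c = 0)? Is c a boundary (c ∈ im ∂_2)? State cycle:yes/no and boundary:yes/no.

n_0=10 n_1=44 n_2=60 n_3=24  [Q]
∂1: piv[ad,aj,al,am,ao,at,au,av,ax] rk=9  ker:dl,dm,do,dt,du,dv,dx,jl,jm,jo,jt,ju,jv,jx,lm,lo,lt,lu,lv,lx,mo,mt,mu,mv,mx,ot,ou,ov,ox,tu,tv,tx,uv,ux,vx
∂2: piv[adm,adt,adx,ajl,ajm,ajo,alm,alt,alv,amt,amu,amx,atu,atx,dlo,dlu,dlv,dlx,dot,duv,dux,dvx,jlo,jlt,jlu,jlv,jmu,jmv,jmx,jot,lmo,lov,ltv,ovx] rk=34  ker:dmt,dmx,dtx,jlm,jmt,jtu,jtx,jux,lmt,lmu,lmv,lmx,lot,ltu,luv,lux,lvx,mot,mov,mtu,mtv,mtx,mux,otv,tux,uvx
∂3: piv[admt,admx,adtx,ajlm,almt,amtu,amtx,dluv,dlux,dlvx,duvx,jlmu,jlmv,jlot,jmux,jtux,lmot,lmov,lmtv,lmux,lotv] rk=21  ker:dmtx,luvx,motv
∂1c = 0
c vs im∂2: reduces to 0 ⇒ boundary

cycle:yes boundary:yes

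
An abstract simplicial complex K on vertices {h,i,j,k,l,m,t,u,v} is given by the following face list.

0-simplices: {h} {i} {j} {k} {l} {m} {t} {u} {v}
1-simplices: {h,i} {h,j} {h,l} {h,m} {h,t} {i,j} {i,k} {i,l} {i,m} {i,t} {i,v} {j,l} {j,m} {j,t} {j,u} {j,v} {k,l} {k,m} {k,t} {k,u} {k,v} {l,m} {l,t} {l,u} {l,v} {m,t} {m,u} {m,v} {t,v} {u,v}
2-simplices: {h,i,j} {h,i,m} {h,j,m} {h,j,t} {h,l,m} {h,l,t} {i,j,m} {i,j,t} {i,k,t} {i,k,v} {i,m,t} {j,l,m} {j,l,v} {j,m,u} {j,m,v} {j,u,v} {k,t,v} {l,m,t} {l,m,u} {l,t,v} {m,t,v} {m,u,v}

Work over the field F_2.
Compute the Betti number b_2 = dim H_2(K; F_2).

b_2=4

n_0=9 n_1=30 n_2=22  [Z2]
∂1: piv[hi,hj,hl,hm,ht,ik,iv,ju] rk=8  ker:ij,il,im,it,jl,jm,jt,jv,kl,km,kt,ku,kv,lm,lt,lu,lv,mt,mu,mv,tv,uv
∂2: piv[hij,him,hjm,hjt,hlm,hlt,ijt,ikt,ikv,imt,jlm,jlv,jmu,jmv,juv,ktv,lmu,ltv] rk=18  ker:ijm,lmt,mtv,muv
b_2=(22−18)−0=4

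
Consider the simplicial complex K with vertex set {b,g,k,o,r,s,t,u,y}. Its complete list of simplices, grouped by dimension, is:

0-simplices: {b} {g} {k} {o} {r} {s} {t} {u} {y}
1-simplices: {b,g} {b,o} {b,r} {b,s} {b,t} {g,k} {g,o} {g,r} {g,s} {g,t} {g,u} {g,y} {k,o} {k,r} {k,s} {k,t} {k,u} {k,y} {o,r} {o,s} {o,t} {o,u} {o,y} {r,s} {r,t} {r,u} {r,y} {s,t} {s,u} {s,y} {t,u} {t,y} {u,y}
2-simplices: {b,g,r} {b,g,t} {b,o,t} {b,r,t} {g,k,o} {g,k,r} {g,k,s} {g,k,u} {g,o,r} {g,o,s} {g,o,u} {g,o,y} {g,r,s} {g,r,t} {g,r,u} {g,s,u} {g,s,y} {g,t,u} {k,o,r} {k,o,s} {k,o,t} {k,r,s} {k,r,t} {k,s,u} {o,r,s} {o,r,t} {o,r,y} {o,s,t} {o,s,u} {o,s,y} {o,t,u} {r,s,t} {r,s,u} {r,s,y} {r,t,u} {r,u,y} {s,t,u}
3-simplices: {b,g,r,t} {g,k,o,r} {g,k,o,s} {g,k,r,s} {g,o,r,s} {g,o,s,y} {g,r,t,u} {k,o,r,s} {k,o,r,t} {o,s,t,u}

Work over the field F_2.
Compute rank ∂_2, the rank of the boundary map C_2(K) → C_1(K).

rank∂_2=22

n_0=9 n_1=33 n_2=37 n_3=10  [Z2]
∂1: piv[bg,bo,br,bs,bt,gk,gu,gy] rk=8  ker:go,gr,gs,gt,ko,kr,ks,kt,ku,ky,or,os,ot,ou,oy,rs,rt,ru,ry,st,su,sy,tu,ty,uy
∂2: piv[bgr,bgt,bot,brt,gko,gkr,gks,gku,gor,gos,gou,goy,grs,gru,gsu,gsy,gtu,kot,krt,ory,ost,ruy] rk=22  ker:grt,kor,kos,krs,ksu,ors,ort,osu,osy,otu,rst,rsu,rsy,rtu,stu
∂3: piv[bgrt,gkor,gkos,gkrs,gors,gosy,grtu,kort,ostu] rk=9  ker:kors
rk∂_2=22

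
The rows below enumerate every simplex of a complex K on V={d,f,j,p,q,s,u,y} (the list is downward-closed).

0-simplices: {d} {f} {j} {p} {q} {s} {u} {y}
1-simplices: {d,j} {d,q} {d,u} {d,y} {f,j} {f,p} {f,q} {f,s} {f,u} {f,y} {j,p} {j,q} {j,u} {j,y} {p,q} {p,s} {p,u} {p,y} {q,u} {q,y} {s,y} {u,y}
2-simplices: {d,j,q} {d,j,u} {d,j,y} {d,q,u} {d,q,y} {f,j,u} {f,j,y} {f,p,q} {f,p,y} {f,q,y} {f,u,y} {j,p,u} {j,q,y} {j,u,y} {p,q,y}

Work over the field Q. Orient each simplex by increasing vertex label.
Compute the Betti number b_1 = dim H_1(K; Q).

b_1=3

n_0=8 n_1=22 n_2=15  [Q]
∂1: piv[dj,dq,du,dy,fj,fp,fs] rk=7  ker:fq,fu,fy,jp,jq,ju,jy,pq,ps,pu,py,qu,qy,sy,uy
∂2: piv[djq,dju,djy,dqu,dqy,fju,fjy,fpq,fpy,fqy,fuy,jpu] rk=12  ker:jqy,juy,pqy
b_1=(22−7)−12=3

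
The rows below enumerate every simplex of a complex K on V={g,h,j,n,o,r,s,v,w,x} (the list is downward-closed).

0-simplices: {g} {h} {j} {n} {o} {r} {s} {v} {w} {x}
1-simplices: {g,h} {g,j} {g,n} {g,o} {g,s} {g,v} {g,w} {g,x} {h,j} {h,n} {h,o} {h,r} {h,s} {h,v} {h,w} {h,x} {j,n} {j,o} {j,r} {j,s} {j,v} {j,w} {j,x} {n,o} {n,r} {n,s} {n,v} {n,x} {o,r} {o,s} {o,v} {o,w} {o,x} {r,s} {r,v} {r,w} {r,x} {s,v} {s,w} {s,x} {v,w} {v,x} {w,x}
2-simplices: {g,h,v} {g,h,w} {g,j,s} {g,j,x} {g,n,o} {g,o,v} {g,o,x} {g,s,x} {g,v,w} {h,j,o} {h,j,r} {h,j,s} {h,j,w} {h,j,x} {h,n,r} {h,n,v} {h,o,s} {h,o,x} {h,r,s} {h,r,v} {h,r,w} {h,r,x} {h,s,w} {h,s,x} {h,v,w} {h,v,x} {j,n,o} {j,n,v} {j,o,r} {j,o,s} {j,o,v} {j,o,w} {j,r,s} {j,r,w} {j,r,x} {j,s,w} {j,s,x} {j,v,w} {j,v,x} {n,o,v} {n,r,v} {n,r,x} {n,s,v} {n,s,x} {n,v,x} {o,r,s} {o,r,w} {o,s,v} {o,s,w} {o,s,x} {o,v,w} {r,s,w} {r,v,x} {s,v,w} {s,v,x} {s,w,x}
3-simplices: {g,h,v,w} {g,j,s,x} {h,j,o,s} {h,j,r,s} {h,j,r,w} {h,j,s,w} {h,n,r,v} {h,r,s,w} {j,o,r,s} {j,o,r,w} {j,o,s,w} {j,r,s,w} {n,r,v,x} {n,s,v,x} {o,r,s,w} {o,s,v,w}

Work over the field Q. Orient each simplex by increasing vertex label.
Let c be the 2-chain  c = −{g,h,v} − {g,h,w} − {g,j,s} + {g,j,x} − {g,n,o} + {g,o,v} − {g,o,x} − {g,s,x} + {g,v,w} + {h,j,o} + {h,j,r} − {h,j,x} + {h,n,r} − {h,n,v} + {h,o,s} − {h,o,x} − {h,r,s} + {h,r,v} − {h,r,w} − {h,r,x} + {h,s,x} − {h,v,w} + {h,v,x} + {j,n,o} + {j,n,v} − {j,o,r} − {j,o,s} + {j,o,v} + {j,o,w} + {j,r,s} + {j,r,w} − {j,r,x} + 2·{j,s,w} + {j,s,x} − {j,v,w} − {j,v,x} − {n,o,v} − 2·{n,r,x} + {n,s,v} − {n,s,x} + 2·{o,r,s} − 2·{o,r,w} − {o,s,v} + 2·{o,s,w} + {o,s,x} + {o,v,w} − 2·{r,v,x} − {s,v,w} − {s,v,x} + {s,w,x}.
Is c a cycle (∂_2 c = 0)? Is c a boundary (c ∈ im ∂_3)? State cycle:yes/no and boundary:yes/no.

cycle:no boundary:no

n_0=10 n_1=43 n_2=56 n_3=16  [Q]
∂1: piv[gh,gj,gn,go,gs,gv,gw,gx,hr] rk=9  ker:hj,hn,ho,hs,hv,hw,hx,jn,jo,jr,js,jv,jw,jx,no,nr,ns,nv,nx,or,os,ov,ow,ox,rs,rv,rw,rx,sv,sw,sx,vw,vx,wx
∂2: piv[ghv,ghw,gjs,gjx,gno,gov,gox,gsx,gvw,hjo,hjr,hjs,hjw,hjx,hnr,hnv,hos,hox,hrs,hrv,hrw,hrx,hsw,hvx,jno,jnv,jor,jov,jow,jvw,nrx,nsv,nsx,swx] rk=34  ker:hsx,hvw,jos,jrs,jrw,jrx,jsw,jsx,jvx,nov,nrv,nvx,ors,orw,osv,osw,osx,ovw,rsw,rvx,svw,svx
∂3: piv[ghvw,gjsx,hjos,hjrs,hjrw,hjsw,hnrv,hrsw,jors,jorw,josw,nrvx,nsvx,osvw] rk=14  ker:jrsw,orsw
∂2c = −2·{g,h} − {g,n} + {g,o} + {g,v} + {g,x} + {h,j} − {h,o} − 4·{h,r} + {h,s} − {h,v} + {h,w} + {h,x} + 2·{j,n} + 3·{j,r} + 2·{j,s} − 4·{j,v} − 3·{j,w} + {j,x} − {n,o} − {n,r} + 3·{n,x} − {o,r} + 3·{o,v} − 3·{o,x} + 2·{r,s} − {r,v} − 2·{r,w} − 2·{r,x} − 2·{s,v} + 6·{s,w} + {s,x} − {v,w} − 3·{v,x} + {w,x}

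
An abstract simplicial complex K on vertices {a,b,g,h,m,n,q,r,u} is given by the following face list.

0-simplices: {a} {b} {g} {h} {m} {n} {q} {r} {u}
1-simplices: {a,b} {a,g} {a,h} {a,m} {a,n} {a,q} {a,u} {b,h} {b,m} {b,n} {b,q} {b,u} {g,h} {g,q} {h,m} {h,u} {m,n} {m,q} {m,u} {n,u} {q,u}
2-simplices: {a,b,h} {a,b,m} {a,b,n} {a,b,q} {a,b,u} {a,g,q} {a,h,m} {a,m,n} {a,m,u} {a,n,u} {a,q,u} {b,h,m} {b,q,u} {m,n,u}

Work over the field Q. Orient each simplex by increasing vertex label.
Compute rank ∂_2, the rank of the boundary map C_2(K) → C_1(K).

rank∂_2=11

n_0=9 n_1=21 n_2=14  [Q]
∂1: piv[ab,ag,ah,am,an,aq,au] rk=7  ker:bh,bm,bn,bq,bu,gh,gq,hm,hu,mn,mq,mu,nu,qu
∂2: piv[abh,abm,abn,abq,abu,agq,ahm,amn,amu,anu,aqu] rk=11  ker:bhm,bqu,mnu
rk∂_2=11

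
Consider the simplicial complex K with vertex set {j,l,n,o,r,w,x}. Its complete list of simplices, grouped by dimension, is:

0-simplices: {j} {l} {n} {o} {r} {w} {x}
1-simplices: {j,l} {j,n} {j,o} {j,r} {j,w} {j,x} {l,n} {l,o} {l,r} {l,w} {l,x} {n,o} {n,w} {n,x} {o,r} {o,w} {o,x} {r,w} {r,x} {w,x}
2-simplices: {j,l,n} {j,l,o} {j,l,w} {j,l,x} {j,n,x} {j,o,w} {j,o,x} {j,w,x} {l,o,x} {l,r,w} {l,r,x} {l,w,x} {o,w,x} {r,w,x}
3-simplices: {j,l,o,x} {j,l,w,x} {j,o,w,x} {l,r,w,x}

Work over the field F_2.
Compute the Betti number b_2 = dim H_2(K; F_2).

n_0=7 n_1=20 n_2=14 n_3=4  [Z2]
∂1: piv[jl,jn,jo,jr,jw,jx] rk=6  ker:ln,lo,lr,lw,lx,no,nw,nx,or,ow,ox,rw,rx,wx
∂2: piv[jln,jlo,jlw,jlx,jnx,jow,jox,jwx,lrw,lrx] rk=10  ker:lox,lwx,owx,rwx
∂3: piv[jlox,jlwx,jowx,lrwx] rk=4
b_2=(14−10)−4=0

b_2=0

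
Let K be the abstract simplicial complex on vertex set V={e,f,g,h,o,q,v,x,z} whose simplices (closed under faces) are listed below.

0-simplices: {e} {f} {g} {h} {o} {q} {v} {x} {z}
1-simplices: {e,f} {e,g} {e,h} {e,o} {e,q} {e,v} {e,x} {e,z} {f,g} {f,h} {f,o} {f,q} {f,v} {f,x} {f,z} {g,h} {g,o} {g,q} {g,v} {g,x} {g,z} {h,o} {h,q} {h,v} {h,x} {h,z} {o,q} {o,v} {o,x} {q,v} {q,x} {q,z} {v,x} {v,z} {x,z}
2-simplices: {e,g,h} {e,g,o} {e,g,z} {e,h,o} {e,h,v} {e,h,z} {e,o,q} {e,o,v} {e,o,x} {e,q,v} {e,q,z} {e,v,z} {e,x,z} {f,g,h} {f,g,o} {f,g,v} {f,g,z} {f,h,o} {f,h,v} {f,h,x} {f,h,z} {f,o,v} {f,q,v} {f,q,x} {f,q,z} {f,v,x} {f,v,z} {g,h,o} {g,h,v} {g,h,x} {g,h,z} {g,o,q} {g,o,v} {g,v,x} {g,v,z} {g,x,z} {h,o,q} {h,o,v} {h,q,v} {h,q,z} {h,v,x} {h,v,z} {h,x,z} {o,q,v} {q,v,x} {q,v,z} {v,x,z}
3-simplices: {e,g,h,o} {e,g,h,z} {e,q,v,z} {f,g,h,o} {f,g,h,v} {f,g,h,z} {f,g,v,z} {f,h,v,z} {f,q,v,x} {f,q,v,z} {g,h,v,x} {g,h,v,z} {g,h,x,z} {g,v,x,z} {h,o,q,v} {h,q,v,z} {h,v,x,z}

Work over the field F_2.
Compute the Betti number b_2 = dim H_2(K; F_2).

n_0=9 n_1=35 n_2=47 n_3=17  [Z2]
∂1: piv[ef,eg,eh,eo,eq,ev,ex,ez] rk=8  ker:fg,fh,fo,fq,fv,fx,fz,gh,go,gq,gv,gx,gz,ho,hq,hv,hx,hz,oq,ov,ox,qv,qx,qz,vx,vz,xz
∂2: piv[egh,ego,egz,eho,ehv,ehz,eoq,eov,eox,eqv,eqz,evz,exz,fgh,fgo,fgv,fgz,fhv,fhx,fqv,fqx,fvx,ghx,goq,gxz,hoq] rk=26  ker:fho,fhz,fov,fqz,fvz,gho,ghv,ghz,gov,gvx,gvz,hov,hqv,hqz,hvx,hvz,hxz,oqv,qvx,qvz,vxz
∂3: piv[egho,eghz,eqvz,fgho,fghv,fghz,fgvz,fhvz,fqvx,fqvz,ghvx,ghxz,gvxz,hoqv,hqvz] rk=15  ker:ghvz,hvxz
b_2=(47−26)−15=6

b_2=6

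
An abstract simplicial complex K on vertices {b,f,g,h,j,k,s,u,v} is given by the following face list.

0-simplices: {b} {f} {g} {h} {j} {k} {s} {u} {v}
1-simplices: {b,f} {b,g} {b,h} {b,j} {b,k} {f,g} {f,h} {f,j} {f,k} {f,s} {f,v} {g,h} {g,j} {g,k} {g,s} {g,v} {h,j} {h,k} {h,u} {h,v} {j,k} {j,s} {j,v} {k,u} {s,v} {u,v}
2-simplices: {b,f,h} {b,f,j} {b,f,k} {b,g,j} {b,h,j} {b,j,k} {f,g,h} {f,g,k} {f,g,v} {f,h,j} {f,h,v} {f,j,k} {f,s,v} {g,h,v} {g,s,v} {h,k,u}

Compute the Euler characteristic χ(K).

χ(K)=-1

n_0=9 n_1=26 n_2=16
χ=+9−26+16=-1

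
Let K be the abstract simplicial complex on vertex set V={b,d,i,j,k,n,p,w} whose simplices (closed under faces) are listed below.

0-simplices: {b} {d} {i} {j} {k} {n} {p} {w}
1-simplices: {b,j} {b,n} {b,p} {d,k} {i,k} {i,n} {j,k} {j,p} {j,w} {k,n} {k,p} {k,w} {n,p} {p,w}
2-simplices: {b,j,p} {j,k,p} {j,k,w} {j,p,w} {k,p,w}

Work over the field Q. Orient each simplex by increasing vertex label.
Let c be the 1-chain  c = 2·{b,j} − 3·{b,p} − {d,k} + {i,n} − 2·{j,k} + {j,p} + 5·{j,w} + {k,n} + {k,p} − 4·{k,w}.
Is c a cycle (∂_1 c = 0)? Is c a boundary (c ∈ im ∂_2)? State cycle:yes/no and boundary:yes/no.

cycle:no boundary:no

n_0=8 n_1=14 n_2=5  [Q]
∂1: piv[bj,bn,bp,dk,ik,in,jw] rk=7  ker:jk,jp,kn,kp,kw,np,pw
∂2: piv[bjp,jkp,jkw,jpw] rk=4  ker:kpw
∂1c = {b} + {d} − {i} − 2·{j} − {k} + 2·{n} − {p} + {w}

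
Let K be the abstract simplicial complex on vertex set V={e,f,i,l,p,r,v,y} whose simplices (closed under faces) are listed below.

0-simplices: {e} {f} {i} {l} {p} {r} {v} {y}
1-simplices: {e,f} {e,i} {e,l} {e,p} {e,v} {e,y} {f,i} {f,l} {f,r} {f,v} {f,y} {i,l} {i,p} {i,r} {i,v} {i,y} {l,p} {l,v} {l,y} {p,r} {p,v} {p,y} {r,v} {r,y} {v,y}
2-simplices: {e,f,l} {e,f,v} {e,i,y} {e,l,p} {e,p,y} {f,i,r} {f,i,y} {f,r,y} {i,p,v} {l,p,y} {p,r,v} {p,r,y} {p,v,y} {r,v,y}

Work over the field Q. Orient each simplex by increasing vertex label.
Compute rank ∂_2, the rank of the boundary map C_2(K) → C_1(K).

rank∂_2=13

n_0=8 n_1=25 n_2=14  [Q]
∂1: piv[ef,ei,el,ep,ev,ey,fr] rk=7  ker:fi,fl,fv,fy,il,ip,ir,iv,iy,lp,lv,ly,pr,pv,py,rv,ry,vy
∂2: piv[efl,efv,eiy,elp,epy,fir,fiy,fry,ipv,lpy,prv,pry,pvy] rk=13  ker:rvy
rk∂_2=13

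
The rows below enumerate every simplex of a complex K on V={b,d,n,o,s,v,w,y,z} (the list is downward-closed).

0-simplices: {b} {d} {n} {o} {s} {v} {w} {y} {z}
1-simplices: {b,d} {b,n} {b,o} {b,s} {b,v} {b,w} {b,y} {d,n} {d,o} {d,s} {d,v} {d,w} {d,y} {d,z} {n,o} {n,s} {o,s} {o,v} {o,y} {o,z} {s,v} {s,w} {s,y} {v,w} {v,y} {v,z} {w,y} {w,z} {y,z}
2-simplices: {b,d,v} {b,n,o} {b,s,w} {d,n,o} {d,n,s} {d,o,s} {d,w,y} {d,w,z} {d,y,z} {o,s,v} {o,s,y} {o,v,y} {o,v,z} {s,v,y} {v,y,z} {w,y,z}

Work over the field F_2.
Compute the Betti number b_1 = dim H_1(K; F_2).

b_1=7

n_0=9 n_1=29 n_2=16  [Z2]
∂1: piv[bd,bn,bo,bs,bv,bw,by,dz] rk=8  ker:dn,do,ds,dv,dw,dy,no,ns,os,ov,oy,oz,sv,sw,sy,vw,vy,vz,wy,wz,yz
∂2: piv[bdv,bno,bsw,dno,dns,dos,dwy,dwz,dyz,osv,osy,ovy,ovz,vyz] rk=14  ker:svy,wyz
b_1=(29−8)−14=7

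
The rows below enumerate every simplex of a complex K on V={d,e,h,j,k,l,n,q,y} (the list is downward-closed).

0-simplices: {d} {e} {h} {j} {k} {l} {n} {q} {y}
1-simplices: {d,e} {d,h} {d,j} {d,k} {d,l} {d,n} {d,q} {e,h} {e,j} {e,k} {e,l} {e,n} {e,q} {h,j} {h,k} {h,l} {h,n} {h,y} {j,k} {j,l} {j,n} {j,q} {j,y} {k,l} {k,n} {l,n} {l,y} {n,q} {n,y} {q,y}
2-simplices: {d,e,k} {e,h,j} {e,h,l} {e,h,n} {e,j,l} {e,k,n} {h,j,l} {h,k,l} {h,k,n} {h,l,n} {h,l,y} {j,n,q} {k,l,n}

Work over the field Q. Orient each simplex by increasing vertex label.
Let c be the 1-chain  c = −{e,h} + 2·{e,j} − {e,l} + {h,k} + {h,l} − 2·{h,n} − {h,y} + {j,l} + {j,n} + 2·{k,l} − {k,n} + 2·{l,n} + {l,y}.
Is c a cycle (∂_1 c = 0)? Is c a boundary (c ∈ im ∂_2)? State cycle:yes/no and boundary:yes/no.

cycle:yes boundary:no

n_0=9 n_1=30 n_2=13  [Q]
∂1: piv[de,dh,dj,dk,dl,dn,dq,hy] rk=8  ker:eh,ej,ek,el,en,eq,hj,hk,hl,hn,jk,jl,jn,jq,jy,kl,kn,ln,ly,nq,ny,qy
∂2: piv[dek,ehj,ehl,ehn,ejl,ekn,hkl,hkn,hln,hly,jnq] rk=11  ker:hjl,kln
∂1c = 0
c vs im∂2: residual ≠ 0 ⇒ not boundary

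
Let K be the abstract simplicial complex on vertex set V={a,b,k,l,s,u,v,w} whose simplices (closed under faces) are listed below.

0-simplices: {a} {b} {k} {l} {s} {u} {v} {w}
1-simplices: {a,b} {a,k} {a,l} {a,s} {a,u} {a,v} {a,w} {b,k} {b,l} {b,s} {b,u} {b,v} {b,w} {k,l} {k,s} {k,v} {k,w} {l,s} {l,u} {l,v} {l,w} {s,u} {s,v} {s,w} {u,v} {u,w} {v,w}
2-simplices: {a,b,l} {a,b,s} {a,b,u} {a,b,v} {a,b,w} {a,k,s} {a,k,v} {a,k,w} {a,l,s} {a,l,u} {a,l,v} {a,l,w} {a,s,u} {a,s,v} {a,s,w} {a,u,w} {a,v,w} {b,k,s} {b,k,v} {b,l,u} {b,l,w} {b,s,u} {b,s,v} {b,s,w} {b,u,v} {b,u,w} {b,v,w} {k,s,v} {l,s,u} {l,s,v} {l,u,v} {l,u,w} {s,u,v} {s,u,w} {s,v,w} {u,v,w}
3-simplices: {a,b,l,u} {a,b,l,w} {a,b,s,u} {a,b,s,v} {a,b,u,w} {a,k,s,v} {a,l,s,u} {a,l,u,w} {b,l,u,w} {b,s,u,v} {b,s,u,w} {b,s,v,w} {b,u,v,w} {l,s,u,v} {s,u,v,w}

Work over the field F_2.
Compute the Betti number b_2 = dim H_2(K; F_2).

n_0=8 n_1=27 n_2=36 n_3=15  [Z2]
∂1: piv[ab,ak,al,as,au,av,aw] rk=7  ker:bk,bl,bs,bu,bv,bw,kl,ks,kv,kw,ls,lu,lv,lw,su,sv,sw,uv,uw,vw
∂2: piv[abl,abs,abu,abv,abw,aks,akv,akw,als,alu,alv,alw,asu,asv,asw,auw,avw,bks,buv] rk=19  ker:bkv,blu,blw,bsu,bsv,bsw,buw,bvw,ksv,lsu,lsv,luv,luw,suv,suw,svw,uvw
∂3: piv[ablu,ablw,absu,absv,abuw,aksv,alsu,aluw,bsuv,bsuw,bsvw,buvw,lsuv] rk=13  ker:bluw,suvw
b_2=(36−19)−13=4

b_2=4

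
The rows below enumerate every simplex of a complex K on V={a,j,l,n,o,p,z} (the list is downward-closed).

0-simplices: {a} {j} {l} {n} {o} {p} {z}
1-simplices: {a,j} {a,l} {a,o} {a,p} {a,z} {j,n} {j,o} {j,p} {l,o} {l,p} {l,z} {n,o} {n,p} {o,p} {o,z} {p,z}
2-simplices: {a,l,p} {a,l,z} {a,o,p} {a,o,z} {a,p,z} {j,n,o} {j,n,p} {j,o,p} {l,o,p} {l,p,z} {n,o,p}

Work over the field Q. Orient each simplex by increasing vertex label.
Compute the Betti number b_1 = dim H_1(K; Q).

b_1=1

n_0=7 n_1=16 n_2=11  [Q]
∂1: piv[aj,al,ao,ap,az,jn] rk=6  ker:jo,jp,lo,lp,lz,no,np,op,oz,pz
∂2: piv[alp,alz,aop,aoz,apz,jno,jnp,jop,lop] rk=9  ker:lpz,nop
b_1=(16−6)−9=1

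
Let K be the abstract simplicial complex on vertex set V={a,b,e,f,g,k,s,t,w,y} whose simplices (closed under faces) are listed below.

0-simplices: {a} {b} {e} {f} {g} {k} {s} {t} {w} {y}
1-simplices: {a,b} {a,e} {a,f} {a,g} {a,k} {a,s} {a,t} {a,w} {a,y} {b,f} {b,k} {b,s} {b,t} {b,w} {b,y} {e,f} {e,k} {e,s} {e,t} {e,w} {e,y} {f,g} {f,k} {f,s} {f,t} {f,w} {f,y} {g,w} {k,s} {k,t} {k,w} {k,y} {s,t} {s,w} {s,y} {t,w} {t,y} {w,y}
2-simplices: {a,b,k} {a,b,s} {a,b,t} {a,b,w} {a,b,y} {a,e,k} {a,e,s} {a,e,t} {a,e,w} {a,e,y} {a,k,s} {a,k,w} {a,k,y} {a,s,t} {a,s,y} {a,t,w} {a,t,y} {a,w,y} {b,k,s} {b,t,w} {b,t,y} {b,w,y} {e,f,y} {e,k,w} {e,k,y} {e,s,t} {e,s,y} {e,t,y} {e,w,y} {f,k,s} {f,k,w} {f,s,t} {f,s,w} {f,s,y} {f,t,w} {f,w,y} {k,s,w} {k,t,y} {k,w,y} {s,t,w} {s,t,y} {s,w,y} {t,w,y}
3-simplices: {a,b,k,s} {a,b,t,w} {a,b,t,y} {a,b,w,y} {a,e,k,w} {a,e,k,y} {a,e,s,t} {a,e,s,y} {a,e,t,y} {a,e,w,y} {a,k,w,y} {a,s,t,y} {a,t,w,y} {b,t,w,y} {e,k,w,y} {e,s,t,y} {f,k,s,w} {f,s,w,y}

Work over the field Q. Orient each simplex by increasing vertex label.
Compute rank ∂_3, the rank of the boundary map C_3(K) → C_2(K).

n_0=10 n_1=38 n_2=43 n_3=18  [Q]
∂1: piv[ab,ae,af,ag,ak,as,at,aw,ay] rk=9  ker:bf,bk,bs,bt,bw,by,ef,ek,es,et,ew,ey,fg,fk,fs,ft,fw,fy,gw,ks,kt,kw,ky,st,sw,sy,tw,ty,wy
∂2: piv[abk,abs,abt,abw,aby,aek,aes,aet,aew,aey,aks,akw,aky,ast,asy,atw,aty,awy,efy,fks,fkw,fst,fsw,fsy,kty] rk=25  ker:bks,btw,bty,bwy,ekw,eky,est,esy,ety,ewy,ftw,fwy,ksw,kwy,stw,sty,swy,twy
∂3: piv[abks,abtw,abty,abwy,aekw,aeky,aest,aesy,aety,aewy,akwy,asty,atwy,fksw,fswy] rk=15  ker:btwy,ekwy,esty
rk∂_3=15

rank∂_3=15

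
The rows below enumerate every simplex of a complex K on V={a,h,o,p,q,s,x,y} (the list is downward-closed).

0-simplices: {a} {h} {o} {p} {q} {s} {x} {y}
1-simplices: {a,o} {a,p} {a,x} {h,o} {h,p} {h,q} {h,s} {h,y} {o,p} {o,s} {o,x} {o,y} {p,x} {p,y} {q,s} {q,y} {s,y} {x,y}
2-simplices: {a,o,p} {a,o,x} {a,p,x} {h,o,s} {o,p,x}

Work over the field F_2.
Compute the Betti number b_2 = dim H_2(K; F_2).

b_2=1

n_0=8 n_1=18 n_2=5  [Z2]
∂1: piv[ao,ap,ax,ho,hq,hs,hy] rk=7  ker:hp,op,os,ox,oy,px,py,qs,qy,sy,xy
∂2: piv[aop,aox,apx,hos] rk=4  ker:opx
b_2=(5−4)−0=1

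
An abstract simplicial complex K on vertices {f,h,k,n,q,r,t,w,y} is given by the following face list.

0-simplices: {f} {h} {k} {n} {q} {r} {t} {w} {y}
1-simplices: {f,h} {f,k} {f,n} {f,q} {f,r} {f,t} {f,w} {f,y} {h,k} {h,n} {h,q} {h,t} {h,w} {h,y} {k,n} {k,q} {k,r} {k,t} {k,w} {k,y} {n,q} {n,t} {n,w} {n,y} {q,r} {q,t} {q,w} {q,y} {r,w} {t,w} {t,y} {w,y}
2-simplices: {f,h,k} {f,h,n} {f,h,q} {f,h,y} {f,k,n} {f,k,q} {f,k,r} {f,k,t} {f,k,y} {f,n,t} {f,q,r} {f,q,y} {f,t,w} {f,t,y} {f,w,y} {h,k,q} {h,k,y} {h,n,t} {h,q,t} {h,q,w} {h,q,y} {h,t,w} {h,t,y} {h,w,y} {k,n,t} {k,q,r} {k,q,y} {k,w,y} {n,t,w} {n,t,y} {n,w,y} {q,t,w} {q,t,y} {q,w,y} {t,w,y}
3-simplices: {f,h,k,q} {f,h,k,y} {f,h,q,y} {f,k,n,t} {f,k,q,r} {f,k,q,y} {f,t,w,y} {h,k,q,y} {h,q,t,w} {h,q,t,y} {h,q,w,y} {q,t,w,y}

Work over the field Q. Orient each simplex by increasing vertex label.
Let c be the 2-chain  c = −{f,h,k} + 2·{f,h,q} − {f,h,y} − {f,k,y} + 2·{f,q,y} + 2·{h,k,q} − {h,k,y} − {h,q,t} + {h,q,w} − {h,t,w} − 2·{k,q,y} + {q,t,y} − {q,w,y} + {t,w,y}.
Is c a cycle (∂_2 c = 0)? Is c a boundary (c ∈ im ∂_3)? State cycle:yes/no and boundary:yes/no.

n_0=9 n_1=32 n_2=35 n_3=12  [Q]
∂1: piv[fh,fk,fn,fq,fr,ft,fw,fy] rk=8  ker:hk,hn,hq,ht,hw,hy,kn,kq,kr,kt,kw,ky,nq,nt,nw,ny,qr,qt,qw,qy,rw,tw,ty,wy
∂2: piv[fhk,fhn,fhq,fhy,fkn,fkq,fkr,fkt,fky,fnt,fqr,fqy,ftw,fty,fwy,hnt,hqt,hqw,htw,kwy,ntw,nty] rk=22  ker:hkq,hky,hqy,hty,hwy,knt,kqr,kqy,nwy,qtw,qty,qwy,twy
∂3: piv[fhkq,fhky,fhqy,fknt,fkqr,fkqy,ftwy,hqtw,hqty,hqwy,qtwy] rk=11  ker:hkqy
∂2c = 0
c vs im∂3: reduces to 0 ⇒ boundary

cycle:yes boundary:yes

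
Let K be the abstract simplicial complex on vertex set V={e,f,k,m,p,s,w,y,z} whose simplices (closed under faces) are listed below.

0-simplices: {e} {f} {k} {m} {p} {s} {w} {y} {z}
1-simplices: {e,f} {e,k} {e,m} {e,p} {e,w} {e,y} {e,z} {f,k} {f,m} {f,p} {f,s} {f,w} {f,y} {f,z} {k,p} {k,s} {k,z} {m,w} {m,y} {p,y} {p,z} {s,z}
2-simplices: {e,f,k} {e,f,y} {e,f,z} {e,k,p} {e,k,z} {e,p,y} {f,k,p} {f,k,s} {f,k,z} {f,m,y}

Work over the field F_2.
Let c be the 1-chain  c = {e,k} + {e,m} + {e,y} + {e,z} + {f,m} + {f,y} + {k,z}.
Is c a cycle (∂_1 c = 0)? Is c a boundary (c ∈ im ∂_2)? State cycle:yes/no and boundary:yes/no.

n_0=9 n_1=22 n_2=10  [Z2]
∂1: piv[ef,ek,em,ep,ew,ey,ez,fs] rk=8  ker:fk,fm,fp,fw,fy,fz,kp,ks,kz,mw,my,py,pz,sz
∂2: piv[efk,efy,efz,ekp,ekz,epy,fkp,fks,fmy] rk=9  ker:fkz
∂1c = 0
c vs im∂2: residual ≠ 0 ⇒ not boundary

cycle:yes boundary:no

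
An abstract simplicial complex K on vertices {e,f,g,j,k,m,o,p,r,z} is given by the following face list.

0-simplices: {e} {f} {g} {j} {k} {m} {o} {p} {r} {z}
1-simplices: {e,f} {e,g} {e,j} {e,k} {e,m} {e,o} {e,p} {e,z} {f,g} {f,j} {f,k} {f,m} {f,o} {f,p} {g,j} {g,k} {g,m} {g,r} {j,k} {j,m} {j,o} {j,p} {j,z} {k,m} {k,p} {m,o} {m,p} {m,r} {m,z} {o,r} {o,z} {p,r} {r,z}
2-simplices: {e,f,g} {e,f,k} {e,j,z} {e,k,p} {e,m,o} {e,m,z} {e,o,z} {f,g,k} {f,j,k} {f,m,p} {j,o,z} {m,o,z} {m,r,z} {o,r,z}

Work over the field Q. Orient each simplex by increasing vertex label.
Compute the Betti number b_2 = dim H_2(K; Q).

n_0=10 n_1=33 n_2=14  [Q]
∂1: piv[ef,eg,ej,ek,em,eo,ep,ez,gr] rk=9  ker:fg,fj,fk,fm,fo,fp,gj,gk,gm,jk,jm,jo,jp,jz,km,kp,mo,mp,mr,mz,or,oz,pr,rz
∂2: piv[efg,efk,ejz,ekp,emo,emz,eoz,fgk,fjk,fmp,joz,mrz,orz] rk=13  ker:moz
b_2=(14−13)−0=1

b_2=1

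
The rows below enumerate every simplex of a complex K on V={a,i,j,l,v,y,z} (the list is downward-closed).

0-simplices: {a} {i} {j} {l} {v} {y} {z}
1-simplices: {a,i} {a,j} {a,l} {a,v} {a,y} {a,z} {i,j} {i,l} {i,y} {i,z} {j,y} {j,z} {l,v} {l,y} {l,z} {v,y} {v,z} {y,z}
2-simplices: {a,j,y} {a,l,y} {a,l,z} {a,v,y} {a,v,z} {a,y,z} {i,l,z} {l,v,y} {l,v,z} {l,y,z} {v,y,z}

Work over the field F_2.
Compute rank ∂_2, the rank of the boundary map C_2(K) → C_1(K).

rank∂_2=8

n_0=7 n_1=18 n_2=11  [Z2]
∂1: piv[ai,aj,al,av,ay,az] rk=6  ker:ij,il,iy,iz,jy,jz,lv,ly,lz,vy,vz,yz
∂2: piv[ajy,aly,alz,avy,avz,ayz,ilz,lvy] rk=8  ker:lvz,lyz,vyz
rk∂_2=8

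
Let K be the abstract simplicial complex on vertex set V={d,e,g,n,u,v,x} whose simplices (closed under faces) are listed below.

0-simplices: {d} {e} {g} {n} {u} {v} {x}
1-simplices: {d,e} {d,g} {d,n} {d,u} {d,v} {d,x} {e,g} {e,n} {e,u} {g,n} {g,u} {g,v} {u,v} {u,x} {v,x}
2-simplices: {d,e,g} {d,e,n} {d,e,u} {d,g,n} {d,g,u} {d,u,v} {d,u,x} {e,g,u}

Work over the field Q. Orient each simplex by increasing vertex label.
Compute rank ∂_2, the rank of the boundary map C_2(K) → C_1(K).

rank∂_2=7

n_0=7 n_1=15 n_2=8  [Q]
∂1: piv[de,dg,dn,du,dv,dx] rk=6  ker:eg,en,eu,gn,gu,gv,uv,ux,vx
∂2: piv[deg,den,deu,dgn,dgu,duv,dux] rk=7  ker:egu
rk∂_2=7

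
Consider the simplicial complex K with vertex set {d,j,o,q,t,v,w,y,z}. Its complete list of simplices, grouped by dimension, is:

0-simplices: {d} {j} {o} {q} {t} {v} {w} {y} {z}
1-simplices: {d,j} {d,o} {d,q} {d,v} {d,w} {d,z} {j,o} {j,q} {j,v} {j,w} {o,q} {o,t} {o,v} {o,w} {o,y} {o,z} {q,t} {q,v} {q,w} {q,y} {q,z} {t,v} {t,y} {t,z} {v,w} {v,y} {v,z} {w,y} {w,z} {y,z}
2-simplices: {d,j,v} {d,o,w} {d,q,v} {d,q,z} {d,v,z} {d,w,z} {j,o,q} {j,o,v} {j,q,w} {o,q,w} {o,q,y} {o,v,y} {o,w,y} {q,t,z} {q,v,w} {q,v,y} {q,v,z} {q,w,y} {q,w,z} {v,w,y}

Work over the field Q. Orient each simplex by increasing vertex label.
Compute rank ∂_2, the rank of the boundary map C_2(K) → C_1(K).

rank∂_2=17

n_0=9 n_1=30 n_2=20  [Q]
∂1: piv[dj,do,dq,dv,dw,dz,ot,oy] rk=8  ker:jo,jq,jv,jw,oq,ov,ow,oz,qt,qv,qw,qy,qz,tv,ty,tz,vw,vy,vz,wy,wz,yz
∂2: piv[djv,dow,dqv,dqz,dvz,dwz,joq,jov,jqw,oqw,oqy,ovy,owy,qtz,qvw,qvy,qwz] rk=17  ker:qvz,qwy,vwy
rk∂_2=17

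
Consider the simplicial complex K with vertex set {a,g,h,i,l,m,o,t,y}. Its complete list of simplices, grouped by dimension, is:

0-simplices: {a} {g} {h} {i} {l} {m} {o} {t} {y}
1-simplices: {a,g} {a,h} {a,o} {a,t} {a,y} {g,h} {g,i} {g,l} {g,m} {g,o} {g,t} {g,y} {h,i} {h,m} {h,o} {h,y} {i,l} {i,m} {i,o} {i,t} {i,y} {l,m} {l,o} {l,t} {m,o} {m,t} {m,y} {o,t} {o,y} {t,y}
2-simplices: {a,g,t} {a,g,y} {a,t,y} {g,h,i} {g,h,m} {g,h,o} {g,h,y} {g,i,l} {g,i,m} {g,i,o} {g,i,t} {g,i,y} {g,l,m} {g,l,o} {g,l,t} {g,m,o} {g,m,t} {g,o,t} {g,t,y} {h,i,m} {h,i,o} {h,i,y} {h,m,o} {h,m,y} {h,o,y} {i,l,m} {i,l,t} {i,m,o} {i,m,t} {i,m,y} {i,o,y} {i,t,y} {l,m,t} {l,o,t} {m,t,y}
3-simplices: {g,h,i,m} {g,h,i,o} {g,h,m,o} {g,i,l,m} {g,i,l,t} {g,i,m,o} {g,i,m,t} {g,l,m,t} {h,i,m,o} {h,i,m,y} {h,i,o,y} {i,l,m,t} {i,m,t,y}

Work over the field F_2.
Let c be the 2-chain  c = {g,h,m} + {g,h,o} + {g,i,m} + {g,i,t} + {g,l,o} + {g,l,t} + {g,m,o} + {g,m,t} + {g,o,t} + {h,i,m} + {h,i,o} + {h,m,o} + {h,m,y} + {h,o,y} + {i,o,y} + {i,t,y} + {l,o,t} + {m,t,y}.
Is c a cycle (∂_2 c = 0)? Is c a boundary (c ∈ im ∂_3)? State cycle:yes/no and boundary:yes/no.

n_0=9 n_1=30 n_2=35 n_3=13  [Z2]
∂1: piv[ag,ah,ao,at,ay,gi,gl,gm] rk=8  ker:gh,go,gt,gy,hi,hm,ho,hy,il,im,io,it,iy,lm,lo,lt,mo,mt,my,ot,oy,ty
∂2: piv[agt,agy,aty,ghi,ghm,gho,ghy,gil,gim,gio,git,giy,glm,glo,glt,gmo,gmt,got,hmy,hoy] rk=20  ker:gty,him,hio,hiy,hmo,ilm,ilt,imo,imt,imy,ioy,ity,lmt,lot,mty
∂3: piv[ghim,ghio,ghmo,gilm,gilt,gimo,gimt,glmt,himy,hioy,imty] rk=11  ker:himo,ilmt
∂2c = 0
c vs im∂3: residual ≠ 0 ⇒ not boundary

cycle:yes boundary:no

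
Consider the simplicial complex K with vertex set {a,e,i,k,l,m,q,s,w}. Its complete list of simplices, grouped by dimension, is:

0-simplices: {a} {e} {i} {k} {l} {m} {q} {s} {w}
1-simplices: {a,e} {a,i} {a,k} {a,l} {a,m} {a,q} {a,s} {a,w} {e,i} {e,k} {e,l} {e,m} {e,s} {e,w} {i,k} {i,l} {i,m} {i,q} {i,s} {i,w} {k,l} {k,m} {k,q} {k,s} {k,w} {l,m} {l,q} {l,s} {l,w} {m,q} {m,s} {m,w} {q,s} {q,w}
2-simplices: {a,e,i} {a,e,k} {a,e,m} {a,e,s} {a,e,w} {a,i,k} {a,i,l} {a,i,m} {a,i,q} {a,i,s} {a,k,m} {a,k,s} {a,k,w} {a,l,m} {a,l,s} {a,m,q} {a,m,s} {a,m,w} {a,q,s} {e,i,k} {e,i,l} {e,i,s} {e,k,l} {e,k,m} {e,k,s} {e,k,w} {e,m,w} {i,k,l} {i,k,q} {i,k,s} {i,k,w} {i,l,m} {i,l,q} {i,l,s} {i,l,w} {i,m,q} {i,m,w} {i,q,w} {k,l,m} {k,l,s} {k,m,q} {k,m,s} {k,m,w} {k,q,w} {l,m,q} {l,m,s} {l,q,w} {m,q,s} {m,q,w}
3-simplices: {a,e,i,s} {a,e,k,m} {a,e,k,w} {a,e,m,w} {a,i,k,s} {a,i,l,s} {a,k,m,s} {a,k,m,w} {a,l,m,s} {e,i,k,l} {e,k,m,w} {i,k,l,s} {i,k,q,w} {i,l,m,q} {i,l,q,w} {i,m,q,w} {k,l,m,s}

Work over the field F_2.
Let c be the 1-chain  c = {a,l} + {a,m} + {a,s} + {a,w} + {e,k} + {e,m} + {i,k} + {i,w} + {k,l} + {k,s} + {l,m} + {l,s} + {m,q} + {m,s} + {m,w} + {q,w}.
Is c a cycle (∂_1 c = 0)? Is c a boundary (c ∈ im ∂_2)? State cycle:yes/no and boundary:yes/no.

n_0=9 n_1=34 n_2=49 n_3=17  [Z2]
∂1: piv[ae,ai,ak,al,am,aq,as,aw] rk=8  ker:ei,ek,el,em,es,ew,ik,il,im,iq,is,iw,kl,km,kq,ks,kw,lm,lq,ls,lw,mq,ms,mw,qs,qw
∂2: piv[aei,aek,aem,aes,aew,aik,ail,aim,aiq,ais,akm,aks,akw,alm,als,amq,ams,amw,aqs,eil,ekl,ikq,ikw,ilq,ilw,iqw] rk=26  ker:eik,eis,ekm,eks,ekw,emw,ikl,iks,ilm,ils,imq,imw,klm,kls,kmq,kms,kmw,kqw,lmq,lms,lqw,mqs,mqw
∂3: piv[aeis,aekm,aekw,aemw,aiks,ails,akms,akmw,alms,eikl,ikls,ikqw,ilmq,ilqw,imqw,klms] rk=16  ker:ekmw
∂1c = 0
c vs im∂2: reduces to 0 ⇒ boundary

cycle:yes boundary:yes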